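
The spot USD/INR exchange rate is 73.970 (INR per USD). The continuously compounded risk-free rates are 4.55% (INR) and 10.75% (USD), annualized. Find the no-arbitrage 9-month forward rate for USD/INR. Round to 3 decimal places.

70.609

F = S·e^((r_INR − r_USD)T) = 73.970 · e^((0.0455 − 0.1075) × 9/12)
= 73.970 · e^-0.046500 = 73.970 × 0.954565
F = 70.609 INR per USD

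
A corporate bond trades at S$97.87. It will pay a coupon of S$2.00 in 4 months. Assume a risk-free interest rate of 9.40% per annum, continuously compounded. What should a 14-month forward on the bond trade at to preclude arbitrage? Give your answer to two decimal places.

S$107.05

PV(coupons) I = 2.00·e^(−0.0940·4/12)
I = 1.9383
F = (S − I)·e^(rT) = (97.87 − 1.9383) · e^(0.0940·14/12)
= 95.9317 · e^0.109667 = 95.9317 × 1.115906 = S$107.05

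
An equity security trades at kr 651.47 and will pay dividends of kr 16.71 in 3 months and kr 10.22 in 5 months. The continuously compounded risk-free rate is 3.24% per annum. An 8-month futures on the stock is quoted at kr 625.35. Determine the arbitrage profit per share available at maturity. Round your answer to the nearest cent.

kr 13.10 per share

PV(dividends) I = 16.71·e^(−0.0324·3/12) + 10.22·e^(−0.0324·5/12) = 26.6582
Fair futures F* = (S − I)·e^(rT) = (651.47 − 26.6582)·e^0.021600 = 624.8118 × 1.021835 = 638.4546
Market kr 625.35 < fair 638.4546: forward underpriced → reverse cash-and-carry (short the stock, invest proceeds at r, pay the dividends, go long the forward).
Profit at T = |F_mkt − F*| = |625.35 − 638.4546| = kr 13.10 per share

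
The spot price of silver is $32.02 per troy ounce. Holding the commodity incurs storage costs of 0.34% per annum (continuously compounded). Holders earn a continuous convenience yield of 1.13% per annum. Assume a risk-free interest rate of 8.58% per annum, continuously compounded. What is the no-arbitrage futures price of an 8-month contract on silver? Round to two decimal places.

$33.73 per troy ounce

Net carry = r + u − y = 0.0858 + 0.0034 − 0.0113 = 0.0779
F = S·e^((r+u−y)T) = 32.02 · e^(0.0779 × 8/12) = 32.02 · e^0.051933
= 32.02 × 1.053305 = $33.73 per troy ounce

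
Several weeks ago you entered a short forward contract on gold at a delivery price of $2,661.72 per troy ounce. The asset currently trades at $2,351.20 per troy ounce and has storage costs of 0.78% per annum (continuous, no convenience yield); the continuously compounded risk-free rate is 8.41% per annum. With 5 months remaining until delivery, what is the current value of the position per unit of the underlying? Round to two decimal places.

$211.21 per troy ounce

Current fair forward for the remaining 5 months: F = S·e^((r + u)·T), (r + u) = 0.0841 + 0.0078 = 0.0919
F = 2351.20 · e^(0.0919 × 5/12) = 2351.20 × 1.03903424 = 2442.9773
Value of long forward = (F − K)·e^(−rT) = (2442.9773 − 2661.72) · e^(−0.0841·5/12)
= -218.7427 × 0.96556518 = -211.21
Short position value = −(long value) = $211.21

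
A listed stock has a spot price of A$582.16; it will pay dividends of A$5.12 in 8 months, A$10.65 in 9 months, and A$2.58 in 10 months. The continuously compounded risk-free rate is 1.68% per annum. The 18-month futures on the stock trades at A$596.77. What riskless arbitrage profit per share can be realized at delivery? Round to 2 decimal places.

A$18.34 per share

PV(dividends) I = 5.12·e^(−0.0168·8/12) + 10.65·e^(−0.0168·9/12) + 2.58·e^(−0.0168·10/12) = 18.1238
Fair futures F* = (S − I)·e^(rT) = (582.16 − 18.1238)·e^0.025200 = 564.0362 × 1.025520 = 578.4304
Market A$596.77 > fair 578.4304: forward overpriced → cash-and-carry (borrow at r, buy the stock and collect the dividends, short the forward).
Profit at T = |F_mkt − F*| = |596.77 − 578.4304| = A$18.34 per share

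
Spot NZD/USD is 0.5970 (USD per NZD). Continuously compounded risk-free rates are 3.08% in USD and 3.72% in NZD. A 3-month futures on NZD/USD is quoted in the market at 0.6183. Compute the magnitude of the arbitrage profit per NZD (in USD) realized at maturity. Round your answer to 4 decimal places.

0.0223 per NZD (in USD)

Fair futures: F* = S·e^(carry·T), with carry = (r_USD − r_NZD) = 0.0308 − 0.0372 = -0.0064
F* = 0.5970 · e^(-0.0064 × 3/12) = 0.5970 · e^-0.001600 = 0.5970 × 0.998401 = 0.5960
Market 0.6183 > fair 0.5960: forward overpriced → cash-and-carry (buy spot, short the forward).
At maturity, profit = |F_mkt − F*| = |0.6183 − 0.5960| = 0.0223 per NZD (in USD)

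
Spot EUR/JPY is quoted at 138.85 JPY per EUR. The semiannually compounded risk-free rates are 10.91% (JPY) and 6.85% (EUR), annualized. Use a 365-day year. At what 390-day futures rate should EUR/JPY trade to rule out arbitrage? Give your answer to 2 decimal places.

By covered interest parity, F = S · (1+r_JPY/2)^(2T) / (1+r_EUR/2)^(2T)
= 138.85 × 1.120197 / 1.074619 = 138.85 × 1.042413
F = 144.74 JPY per EUR

144.74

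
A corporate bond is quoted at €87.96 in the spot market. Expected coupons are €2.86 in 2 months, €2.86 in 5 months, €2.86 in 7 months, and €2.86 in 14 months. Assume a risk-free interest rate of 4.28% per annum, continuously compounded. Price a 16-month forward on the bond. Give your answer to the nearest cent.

PV(coupons) I = 2.86·e^(−0.0428·2/12) + 2.86·e^(−0.0428·5/12) + 2.86·e^(−0.0428·7/12) + 2.86·e^(−0.0428·14/12)
I = 2.8397 + 2.8094 + 2.7895 + 2.7207 = 11.1593
F = (S − I)·e^(rT) = (87.96 − 11.1593) · e^(0.0428·16/12)
= 76.8007 · e^0.057067 = 76.8007 × 1.058727 = €81.31

€81.31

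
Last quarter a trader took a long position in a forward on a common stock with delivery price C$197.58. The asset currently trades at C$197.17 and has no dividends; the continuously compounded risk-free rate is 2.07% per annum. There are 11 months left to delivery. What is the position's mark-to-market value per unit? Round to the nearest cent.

C$3.30

Current fair forward for the remaining 11 months: F = S·e^(r·T), r = 0.0207
F = 197.17 · e^(0.0207 × 11/12) = 197.17 × 1.019156 = 200.9470
Value of long forward = (F − K)·e^(−rT) = (200.9470 − 197.58) · e^(−0.0207·11/12)
= 3.3670 × 0.981204 = 3.30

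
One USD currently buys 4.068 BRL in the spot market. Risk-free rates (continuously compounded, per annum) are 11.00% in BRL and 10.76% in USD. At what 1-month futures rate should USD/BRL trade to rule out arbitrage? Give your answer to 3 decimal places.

F = S·e^((r_BRL − r_USD)T) = 4.068 · e^((0.1100 − 0.1076) × 1/12)
= 4.068 · e^0.000200 = 4.068 × 1.000200
F = 4.069 BRL per USD

4.069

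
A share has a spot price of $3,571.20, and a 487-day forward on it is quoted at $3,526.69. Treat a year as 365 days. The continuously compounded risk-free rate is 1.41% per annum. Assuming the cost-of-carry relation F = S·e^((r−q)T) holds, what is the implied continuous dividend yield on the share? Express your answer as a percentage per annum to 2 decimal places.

From F = S·e^((r−q)T): (r − q) = ln(F/S)/T
ln(3526.69/3571.20) = ln(0.987536) = -0.012542
(r − q) = -0.012542 / (487/365) = -0.009400
q = r − ln(F/S)/T = 0.0141 + 0.009400 = 0.023500
q = 2.35%

2.35%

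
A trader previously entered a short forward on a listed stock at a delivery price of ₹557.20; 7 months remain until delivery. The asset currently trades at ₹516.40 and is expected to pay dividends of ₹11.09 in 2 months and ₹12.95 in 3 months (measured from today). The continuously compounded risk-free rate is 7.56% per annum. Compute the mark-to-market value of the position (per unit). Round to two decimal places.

₹40.42

PV(remaining dividends) I = 11.09·e^(−0.0756·2/12) + 12.95·e^(−0.0756·3/12) = 23.6587
Current forward F = (S − I)·e^(rT) = (516.40 − 23.6587)·e^(0.0756·7/12) = 492.7413 × 1.045087 = 514.9575
Value (long) = (F − K)·e^(−rT) = (514.9575 − 557.20) × 0.956858 = -40.4201
Short position value = −(long value) = ₹40.42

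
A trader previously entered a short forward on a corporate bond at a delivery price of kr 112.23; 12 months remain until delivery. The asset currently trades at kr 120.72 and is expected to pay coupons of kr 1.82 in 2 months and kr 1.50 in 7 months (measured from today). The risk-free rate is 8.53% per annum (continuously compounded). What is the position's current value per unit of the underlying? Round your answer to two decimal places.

-kr 14.44

PV(remaining coupons) I = 1.82·e^(−0.0853·2/12) + 1.50·e^(−0.0853·7/12) = 3.2215
Current forward F = (S − I)·e^(rT) = (120.72 − 3.2215)·e^(0.0853·12/12) = 117.4985 × 1.089044 = 127.9610
Value (long) = (F − K)·e^(−rT) = (127.9610 − 112.23) × 0.918237 = 14.4448
Short position value = −(long value) = -kr 14.44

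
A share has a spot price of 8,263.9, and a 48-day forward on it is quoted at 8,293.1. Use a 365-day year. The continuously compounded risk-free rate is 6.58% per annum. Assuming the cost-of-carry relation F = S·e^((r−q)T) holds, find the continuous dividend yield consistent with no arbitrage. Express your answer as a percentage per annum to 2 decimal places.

From F = S·e^((r−q)T): (r − q) = ln(F/S)/T
ln(8293.1/8263.9) = ln(1.003533) = 0.003527
(r − q) = 0.003527 / (48/365) = 0.026820
q = r − ln(F/S)/T = 0.0658 − 0.026820 = 0.038980
q = 3.90%

3.90%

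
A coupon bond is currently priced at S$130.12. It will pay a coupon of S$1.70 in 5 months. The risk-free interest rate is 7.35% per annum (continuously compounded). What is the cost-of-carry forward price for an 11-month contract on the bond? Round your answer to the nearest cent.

S$137.43

PV(coupons) I = 1.70·e^(−0.0735·5/12)
I = 1.6487
F = (S − I)·e^(rT) = (130.12 − 1.6487) · e^(0.0735·11/12)
= 128.4713 · e^0.067375 = 128.4713 × 1.069697 = S$137.43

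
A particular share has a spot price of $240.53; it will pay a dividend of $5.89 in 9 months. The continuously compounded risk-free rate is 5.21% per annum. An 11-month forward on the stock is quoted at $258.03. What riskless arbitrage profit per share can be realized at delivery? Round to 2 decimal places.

$11.68 per share

PV(dividends) I = 5.89·e^(−0.0521·9/12) = 5.6643
Fair forward F* = (S − I)·e^(rT) = (240.53 − 5.6643)·e^0.047758 = 234.8657 × 1.048917 = 246.3546
Market $258.03 > fair 246.3546: forward overpriced → cash-and-carry (borrow at r, buy the stock and collect the dividends, short the forward).
Profit at T = |F_mkt − F*| = |258.03 − 246.3546| = $11.68 per share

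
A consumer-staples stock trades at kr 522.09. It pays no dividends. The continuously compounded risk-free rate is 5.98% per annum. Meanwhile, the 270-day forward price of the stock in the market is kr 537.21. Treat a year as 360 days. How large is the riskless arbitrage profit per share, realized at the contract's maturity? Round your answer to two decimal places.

kr 8.83 per share

Fair forward: F* = S·e^(carry·T), with carry = r = 0.0598
F* = 522.09 · e^(0.0598 × 270/360) = 522.09 · e^0.044850 = 522.09 × 1.045871 = kr 546.0388
Market kr 537.21 < fair kr 546.0388: forward underpriced → reverse cash-and-carry (short spot, go long the forward).
At maturity, profit = |F_mkt − F*| = |537.21 − 546.0388| = kr 8.83 per share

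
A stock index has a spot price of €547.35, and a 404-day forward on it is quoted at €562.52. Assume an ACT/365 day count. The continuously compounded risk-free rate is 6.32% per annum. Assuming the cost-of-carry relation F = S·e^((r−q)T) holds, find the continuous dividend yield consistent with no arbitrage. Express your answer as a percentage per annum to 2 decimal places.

3.85%

From F = S·e^((r−q)T): (r − q) = ln(F/S)/T
ln(562.52/547.35) = ln(1.027715) = 0.027338
(r − q) = 0.027338 / (404/365) = 0.024699
q = r − ln(F/S)/T = 0.0632 − 0.024699 = 0.038501
q = 3.85%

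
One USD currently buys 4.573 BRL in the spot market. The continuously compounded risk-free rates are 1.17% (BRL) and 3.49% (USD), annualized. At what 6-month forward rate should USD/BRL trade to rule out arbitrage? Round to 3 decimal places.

4.520

F = S·e^((r_BRL − r_USD)T) = 4.573 · e^((0.0117 − 0.0349) × 6/12)
= 4.573 · e^-0.011600 = 4.573 × 0.988467
F = 4.520 BRL per USD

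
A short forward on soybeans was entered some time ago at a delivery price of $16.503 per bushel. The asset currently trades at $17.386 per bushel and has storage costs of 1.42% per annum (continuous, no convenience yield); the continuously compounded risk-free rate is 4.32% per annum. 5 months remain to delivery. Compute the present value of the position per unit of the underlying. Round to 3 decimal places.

-$1.281 per bushel

Current fair forward for the remaining 5 months: F = S·e^((r + u)·T), (r + u) = 0.0432 + 0.0142 = 0.0574
F = 17.386 · e^(0.0574 × 5/12) = 17.386 × 1.024205 = 17.8068
Value of long forward = (F − K)·e^(−rT) = (17.8068 − 16.503) · e^(−0.0432·5/12)
= 1.3038 × 0.982161 = 1.281
Short position value = −(long value) = -$1.281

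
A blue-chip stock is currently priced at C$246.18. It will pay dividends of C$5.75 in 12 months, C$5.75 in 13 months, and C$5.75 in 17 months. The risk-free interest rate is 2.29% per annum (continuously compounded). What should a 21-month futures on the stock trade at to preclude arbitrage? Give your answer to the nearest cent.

C$238.76

PV(dividends) I = 5.75·e^(−0.0229·12/12) + 5.75·e^(−0.0229·13/12) + 5.75·e^(−0.0229·17/12)
I = 5.6198 + 5.6091 + 5.5665 = 16.7954
F = (S − I)·e^(rT) = (246.18 − 16.7954) · e^(0.0229·21/12)
= 229.3846 · e^0.040075 = 229.3846 × 1.040889 = C$238.76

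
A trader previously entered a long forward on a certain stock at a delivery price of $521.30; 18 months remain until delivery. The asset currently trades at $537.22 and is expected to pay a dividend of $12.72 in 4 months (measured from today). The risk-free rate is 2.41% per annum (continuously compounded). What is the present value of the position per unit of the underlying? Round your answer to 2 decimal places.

PV(remaining dividends) I = 12.72·e^(−0.0241·4/12) = 12.6182
Current forward F = (S − I)·e^(rT) = (537.22 − 12.6182)·e^(0.0241·18/12) = 524.6018 × 1.036811 = 543.9129
Value (long) = (F − K)·e^(−rT) = (543.9129 − 521.30) × 0.964496 = 21.8101
Value = $21.81

$21.81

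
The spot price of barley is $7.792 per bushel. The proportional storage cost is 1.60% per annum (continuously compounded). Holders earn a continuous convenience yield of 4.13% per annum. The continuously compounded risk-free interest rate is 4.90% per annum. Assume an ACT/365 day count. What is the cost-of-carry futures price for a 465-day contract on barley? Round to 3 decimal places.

Net carry = r + u − y = 0.0490 + 0.0160 − 0.0413 = 0.0237
F = S·e^((r+u−y)T) = 7.792 · e^(0.0237 × 465/365) = 7.792 · e^0.030193
= 7.792 × 1.030653 = $8.031 per bushel

$8.031 per bushel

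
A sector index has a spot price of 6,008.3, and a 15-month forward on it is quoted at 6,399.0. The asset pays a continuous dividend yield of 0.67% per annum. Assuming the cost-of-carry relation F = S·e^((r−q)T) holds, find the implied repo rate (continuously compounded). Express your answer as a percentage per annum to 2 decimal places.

5.71%

From F = S·e^((r−q)T): (r − q) = ln(F/S)/T
ln(6399.0/6008.3) = ln(1.065027) = 0.063000
(r − q) = 0.063000 / (15/12) = 0.050400
r = ln(F/S)/T + q = 0.050400 + 0.0067 = 0.057100
r = 5.71%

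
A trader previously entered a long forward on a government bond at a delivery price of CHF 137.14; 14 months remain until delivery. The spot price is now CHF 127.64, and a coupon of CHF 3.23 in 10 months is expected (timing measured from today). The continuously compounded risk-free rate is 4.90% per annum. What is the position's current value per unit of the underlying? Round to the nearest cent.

PV(remaining coupons) I = 3.23·e^(−0.0490·10/12) = 3.1008
Current forward F = (S − I)·e^(rT) = (127.64 − 3.1008)·e^(0.0490·14/12) = 124.5392 × 1.058832 = 131.8661
Value (long) = (F − K)·e^(−rT) = (131.8661 − 137.14) × 0.944437 = -4.9809
Value = -CHF 4.98

-CHF 4.98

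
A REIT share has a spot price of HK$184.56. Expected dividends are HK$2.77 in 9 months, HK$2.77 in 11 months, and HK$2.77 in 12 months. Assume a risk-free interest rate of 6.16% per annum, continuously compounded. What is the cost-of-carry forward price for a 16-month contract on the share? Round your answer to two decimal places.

HK$191.82

PV(dividends) I = 2.77·e^(−0.0616·9/12) + 2.77·e^(−0.0616·11/12) + 2.77·e^(−0.0616·12/12)
I = 2.6449 + 2.6179 + 2.6045 = 7.8673
F = (S − I)·e^(rT) = (184.56 − 7.8673) · e^(0.0616·16/12)
= 176.6927 · e^0.082133 = 176.6927 × 1.085600 = HK$191.82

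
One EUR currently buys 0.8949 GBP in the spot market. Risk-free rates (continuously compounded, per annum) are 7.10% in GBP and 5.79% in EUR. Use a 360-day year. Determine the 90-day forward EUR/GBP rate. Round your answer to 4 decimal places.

0.8978

F = S·e^((r_GBP − r_EUR)T) = 0.8949 · e^((0.0710 − 0.0579) × 90/360)
= 0.8949 · e^0.003275 = 0.8949 × 1.003280
F = 0.8978 GBP per EUR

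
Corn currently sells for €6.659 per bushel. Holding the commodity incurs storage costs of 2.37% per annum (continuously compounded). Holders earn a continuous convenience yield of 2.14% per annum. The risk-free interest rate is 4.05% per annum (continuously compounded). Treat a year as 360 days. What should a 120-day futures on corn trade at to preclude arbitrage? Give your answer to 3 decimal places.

€6.755 per bushel

Net carry = r + u − y = 0.0405 + 0.0237 − 0.0214 = 0.0428
F = S·e^((r+u−y)T) = 6.659 · e^(0.0428 × 120/360) = 6.659 · e^0.014267
= 6.659 × 1.014369 = €6.755 per bushel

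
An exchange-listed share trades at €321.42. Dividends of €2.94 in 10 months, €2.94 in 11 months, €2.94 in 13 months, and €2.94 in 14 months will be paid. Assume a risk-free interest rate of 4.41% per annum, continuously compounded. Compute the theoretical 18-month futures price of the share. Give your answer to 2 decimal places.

PV(dividends) I = 2.94·e^(−0.0441·10/12) + 2.94·e^(−0.0441·11/12) + 2.94·e^(−0.0441·13/12) + 2.94·e^(−0.0441·14/12)
I = 2.8339 + 2.8235 + 2.8028 + 2.7926 = 11.2528
F = (S − I)·e^(rT) = (321.42 − 11.2528) · e^(0.0441·18/12)
= 310.1672 · e^0.066150 = 310.1672 × 1.068387 = €331.38

€331.38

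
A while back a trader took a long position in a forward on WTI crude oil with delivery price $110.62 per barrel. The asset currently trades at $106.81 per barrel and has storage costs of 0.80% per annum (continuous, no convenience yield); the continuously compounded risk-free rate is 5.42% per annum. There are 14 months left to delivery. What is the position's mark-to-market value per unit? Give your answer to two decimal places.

$3.97 per barrel

Current fair forward for the remaining 14 months: F = S·e^((r + u)·T), (r + u) = 0.0542 + 0.0080 = 0.0622
F = 106.81 · e^(0.0622 × 14/12) = 106.81 × 1.075264 = 114.8489
Value of long forward = (F − K)·e^(−rT) = (114.8489 − 110.62) · e^(−0.0542·14/12)
= 4.2289 × 0.938724 = 3.97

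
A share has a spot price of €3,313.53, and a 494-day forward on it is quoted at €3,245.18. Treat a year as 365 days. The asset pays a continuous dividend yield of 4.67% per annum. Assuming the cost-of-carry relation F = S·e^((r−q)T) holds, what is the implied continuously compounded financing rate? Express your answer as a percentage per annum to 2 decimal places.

From F = S·e^((r−q)T): (r − q) = ln(F/S)/T
ln(3245.18/3313.53) = ln(0.979372) = -0.020844
(r − q) = -0.020844 / (494/365) = -0.015401
r = ln(F/S)/T + q = -0.015401 + 0.0467 = 0.031299
r = 3.13%

3.13%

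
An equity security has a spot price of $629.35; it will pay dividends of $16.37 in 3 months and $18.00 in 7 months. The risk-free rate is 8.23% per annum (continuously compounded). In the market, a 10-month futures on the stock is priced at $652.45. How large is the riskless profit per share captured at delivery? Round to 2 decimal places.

PV(dividends) I = 16.37·e^(−0.0823·3/12) + 18.00·e^(−0.0823·7/12) = 33.1929
Fair futures F* = (S − I)·e^(rT) = (629.35 − 33.1929)·e^0.068583 = 596.1571 × 1.070990 = 638.4783
Market $652.45 > fair 638.4783: forward overpriced → cash-and-carry (borrow at r, buy the stock and collect the dividends, short the forward).
Profit at T = |F_mkt − F*| = |652.45 − 638.4783| = $13.97 per share

$13.97 per share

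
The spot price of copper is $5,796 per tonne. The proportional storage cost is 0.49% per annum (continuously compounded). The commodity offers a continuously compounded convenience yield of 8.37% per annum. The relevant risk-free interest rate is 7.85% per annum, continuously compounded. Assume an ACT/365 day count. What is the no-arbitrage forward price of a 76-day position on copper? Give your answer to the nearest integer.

$5,796 per tonne

Net carry = r + u − y = 0.0785 + 0.0049 − 0.0837 = -0.0003
F = S·e^((r+u−y)T) = 5796 · e^(-0.0003 × 76/365) = 5796 · e^-0.000062
= 5796 × 0.999938 = $5,796 per tonne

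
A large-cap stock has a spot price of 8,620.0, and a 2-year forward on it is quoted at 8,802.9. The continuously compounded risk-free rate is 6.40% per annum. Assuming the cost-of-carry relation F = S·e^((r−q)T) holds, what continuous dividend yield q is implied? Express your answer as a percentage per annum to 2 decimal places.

From F = S·e^((r−q)T): (r − q) = ln(F/S)/T
ln(8802.9/8620.0) = ln(1.021218) = 0.020996
(r − q) = 0.020996 / (2) = 0.010498
q = r − ln(F/S)/T = 0.0640 − 0.010498 = 0.053502
q = 5.35%

5.35%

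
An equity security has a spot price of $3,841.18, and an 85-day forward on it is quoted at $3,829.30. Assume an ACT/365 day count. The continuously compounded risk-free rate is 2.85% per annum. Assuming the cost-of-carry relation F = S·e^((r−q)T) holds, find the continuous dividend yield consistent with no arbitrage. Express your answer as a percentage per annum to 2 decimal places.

From F = S·e^((r−q)T): (r − q) = ln(F/S)/T
ln(3829.30/3841.18) = ln(0.996907) = -0.003098
(r − q) = -0.003098 / (85/365) = -0.013303
q = r − ln(F/S)/T = 0.0285 + 0.013303 = 0.041803
q = 4.18%

4.18%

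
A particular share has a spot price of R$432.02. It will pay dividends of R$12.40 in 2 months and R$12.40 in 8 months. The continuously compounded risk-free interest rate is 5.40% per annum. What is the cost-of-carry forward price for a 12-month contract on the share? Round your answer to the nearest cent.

PV(dividends) I = 12.40·e^(−0.0540·2/12) + 12.40·e^(−0.0540·8/12)
I = 12.2889 + 11.9615 = 24.2504
F = (S − I)·e^(rT) = (432.02 − 24.2504) · e^(0.0540·12/12)
= 407.7696 · e^0.054000 = 407.7696 × 1.055485 = R$430.39

R$430.39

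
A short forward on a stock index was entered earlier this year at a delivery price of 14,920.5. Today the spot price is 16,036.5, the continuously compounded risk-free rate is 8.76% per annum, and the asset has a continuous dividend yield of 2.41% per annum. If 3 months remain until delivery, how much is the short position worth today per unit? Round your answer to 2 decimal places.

-1342.88

Current fair forward for the remaining 3 months: F = S·e^((r − q)·T), (r − q) = 0.0876 − 0.0241 = 0.0635
F = 16036.5 · e^(0.0635 × 3/12) = 16036.5 × 1.01600168 = 16293.1109
Value of long forward = (F − K)·e^(−rT) = (16293.1109 − 14920.5) · e^(−0.0876·3/12)
= 1372.6109 × 0.97833806 = 1342.88
Short position value = −(long value) = -1342.88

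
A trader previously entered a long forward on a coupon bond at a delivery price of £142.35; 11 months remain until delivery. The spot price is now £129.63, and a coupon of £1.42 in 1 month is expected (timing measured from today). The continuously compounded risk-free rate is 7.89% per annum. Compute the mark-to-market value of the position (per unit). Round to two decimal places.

PV(remaining coupons) I = 1.42·e^(−0.0789·1/12) = 1.4107
Current forward F = (S − I)·e^(rT) = (129.63 − 1.4107)·e^(0.0789·11/12) = 128.2193 × 1.075005 = 137.8364
Value (long) = (F − K)·e^(−rT) = (137.8364 − 142.35) × 0.930229 = -4.1987
Value = -£4.20

-£4.20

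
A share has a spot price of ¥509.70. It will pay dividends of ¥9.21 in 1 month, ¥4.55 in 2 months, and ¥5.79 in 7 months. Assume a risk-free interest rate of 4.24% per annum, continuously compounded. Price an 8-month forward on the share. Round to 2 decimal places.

¥504.41

PV(dividends) I = 9.21·e^(−0.0424·1/12) + 4.55·e^(−0.0424·2/12) + 5.79·e^(−0.0424·7/12)
I = 9.1775 + 4.5180 + 5.6486 = 19.3441
F = (S − I)·e^(rT) = (509.70 − 19.3441) · e^(0.0424·8/12)
= 490.3559 · e^0.028267 = 490.3559 × 1.028670 = ¥504.41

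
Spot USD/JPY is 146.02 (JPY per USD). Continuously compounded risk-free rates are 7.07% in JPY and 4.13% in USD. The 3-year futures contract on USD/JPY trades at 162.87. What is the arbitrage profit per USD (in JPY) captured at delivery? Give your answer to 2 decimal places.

3.39 per USD (in JPY)

Fair futures: F* = S·e^(carry·T), with carry = (r_JPY − r_USD) = 0.0707 − 0.0413 = 0.0294
F* = 146.02 · e^(0.0294 × 3) = 146.02 · e^0.088200 = 146.02 × 1.092207 = 159.4841
Market 162.87 > fair 159.4841: forward overpriced → cash-and-carry (buy spot, short the forward).
At maturity, profit = |F_mkt − F*| = |162.87 − 159.4841| = 3.39 per USD (in JPY)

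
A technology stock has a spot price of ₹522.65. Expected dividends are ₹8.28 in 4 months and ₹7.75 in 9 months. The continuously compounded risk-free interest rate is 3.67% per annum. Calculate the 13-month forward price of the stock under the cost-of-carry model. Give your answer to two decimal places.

PV(dividends) I = 8.28·e^(−0.0367·4/12) + 7.75·e^(−0.0367·9/12)
I = 8.1793 + 7.5396 = 15.7189
F = (S − I)·e^(rT) = (522.65 − 15.7189) · e^(0.0367·13/12)
= 506.9311 · e^0.039758 = 506.9311 × 1.040559 = ₹527.49

₹527.49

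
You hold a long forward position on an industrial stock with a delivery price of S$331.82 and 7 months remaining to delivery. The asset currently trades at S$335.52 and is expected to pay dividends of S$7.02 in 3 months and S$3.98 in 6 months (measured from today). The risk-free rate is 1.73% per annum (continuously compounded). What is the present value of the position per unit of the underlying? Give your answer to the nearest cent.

PV(remaining dividends) I = 7.02·e^(−0.0173·3/12) + 3.98·e^(−0.0173·6/12) = 10.9354
Current forward F = (S − I)·e^(rT) = (335.52 − 10.9354)·e^(0.0173·7/12) = 324.5846 × 1.010143 = 327.8769
Value (long) = (F − K)·e^(−rT) = (327.8769 − 331.82) × 0.989959 = -3.9035
Value = -S$3.90

-S$3.90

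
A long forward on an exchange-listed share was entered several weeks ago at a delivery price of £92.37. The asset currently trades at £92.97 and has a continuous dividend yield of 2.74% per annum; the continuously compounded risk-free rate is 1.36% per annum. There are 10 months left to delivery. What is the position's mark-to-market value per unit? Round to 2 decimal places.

Current fair forward for the remaining 10 months: F = S·e^((r − q)·T), (r − q) = 0.0136 − 0.0274 = -0.0138
F = 92.97 · e^(-0.0138 × 10/12) = 92.97 × 0.988566 = 91.9070
Value of long forward = (F − K)·e^(−rT) = (91.9070 − 92.37) · e^(−0.0136·10/12)
= -0.4630 × 0.988731 = -0.46

-£0.46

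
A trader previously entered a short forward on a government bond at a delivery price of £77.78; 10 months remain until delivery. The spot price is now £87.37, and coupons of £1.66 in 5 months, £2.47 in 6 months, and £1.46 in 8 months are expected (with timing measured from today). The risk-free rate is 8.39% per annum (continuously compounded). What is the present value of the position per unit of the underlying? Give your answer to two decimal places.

PV(remaining coupons) I = 1.66·e^(−0.0839·5/12) + 2.47·e^(−0.0839·6/12) + 1.46·e^(−0.0839·8/12) = 5.3521
Current forward F = (S − I)·e^(rT) = (87.37 − 5.3521)·e^(0.0839·10/12) = 82.0179 × 1.072419 = 87.9576
Value (long) = (F − K)·e^(−rT) = (87.9576 − 77.78) × 0.932472 = 9.4903
Short position value = −(long value) = -£9.49

-£9.49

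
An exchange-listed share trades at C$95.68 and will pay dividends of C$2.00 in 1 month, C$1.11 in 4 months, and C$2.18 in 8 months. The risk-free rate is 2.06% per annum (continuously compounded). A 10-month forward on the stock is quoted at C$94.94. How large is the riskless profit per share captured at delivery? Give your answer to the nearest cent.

PV(dividends) I = 2.00·e^(−0.0206·1/12) + 1.11·e^(−0.0206·4/12) + 2.18·e^(−0.0206·8/12) = 5.2492
Fair forward F* = (S − I)·e^(rT) = (95.68 − 5.2492)·e^0.017167 = 90.4308 × 1.017315 = 91.9966
Market C$94.94 > fair 91.9966: forward overpriced → cash-and-carry (borrow at r, buy the stock and collect the dividends, short the forward).
Profit at T = |F_mkt − F*| = |94.94 − 91.9966| = C$2.94 per share

C$2.94 per share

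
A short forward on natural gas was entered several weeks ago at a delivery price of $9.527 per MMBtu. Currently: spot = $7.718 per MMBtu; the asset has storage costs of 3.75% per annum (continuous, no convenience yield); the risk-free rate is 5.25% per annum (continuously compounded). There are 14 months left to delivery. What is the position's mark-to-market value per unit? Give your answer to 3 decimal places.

$0.898 per MMBtu

Current fair forward for the remaining 14 months: F = S·e^((r + u)·T), (r + u) = 0.0525 + 0.0375 = 0.0900
F = 7.718 · e^(0.0900 × 14/12) = 7.718 × 1.110711 = 8.5725
Value of long forward = (F − K)·e^(−rT) = (8.5725 − 9.527) · e^(−0.0525·14/12)
= -0.9545 × 0.940588 = -0.898
Short position value = −(long value) = $0.898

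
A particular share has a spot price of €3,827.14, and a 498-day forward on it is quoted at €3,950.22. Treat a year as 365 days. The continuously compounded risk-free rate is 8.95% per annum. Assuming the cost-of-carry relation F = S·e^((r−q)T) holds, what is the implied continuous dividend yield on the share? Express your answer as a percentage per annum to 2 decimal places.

6.63%

From F = S·e^((r−q)T): (r − q) = ln(F/S)/T
ln(3950.22/3827.14) = ln(1.032160) = 0.031654
(r − q) = 0.031654 / (498/365) = 0.023200
q = r − ln(F/S)/T = 0.0895 − 0.023200 = 0.066300
q = 6.63%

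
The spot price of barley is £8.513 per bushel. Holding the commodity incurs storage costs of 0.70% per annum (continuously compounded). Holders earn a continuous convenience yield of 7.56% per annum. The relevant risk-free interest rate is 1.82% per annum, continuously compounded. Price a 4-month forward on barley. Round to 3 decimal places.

Net carry = r + u − y = 0.0182 + 0.0070 − 0.0756 = -0.0504
F = S·e^((r+u−y)T) = 8.513 · e^(-0.0504 × 4/12) = 8.513 · e^-0.016800
= 8.513 × 0.983340 = £8.371 per bushel

£8.371 per bushel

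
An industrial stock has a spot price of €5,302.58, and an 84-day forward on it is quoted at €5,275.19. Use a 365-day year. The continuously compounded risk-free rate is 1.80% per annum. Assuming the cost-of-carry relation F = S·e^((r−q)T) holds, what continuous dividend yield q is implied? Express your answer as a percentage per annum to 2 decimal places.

From F = S·e^((r−q)T): (r − q) = ln(F/S)/T
ln(5275.19/5302.58) = ln(0.994835) = -0.005178
(r − q) = -0.005178 / (84/365) = -0.022500
q = r − ln(F/S)/T = 0.0180 + 0.022500 = 0.040500
q = 4.05%

4.05%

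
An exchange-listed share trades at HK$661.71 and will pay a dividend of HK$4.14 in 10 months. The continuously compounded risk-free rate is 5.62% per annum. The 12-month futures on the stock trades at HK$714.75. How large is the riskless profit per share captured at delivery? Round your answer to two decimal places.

HK$18.97 per share

PV(dividends) I = 4.14·e^(−0.0562·10/12) = 3.9506
Fair futures F* = (S − I)·e^(rT) = (661.71 − 3.9506)·e^0.056200 = 657.7594 × 1.057809 = 695.7838
Market HK$714.75 > fair 695.7838: forward overpriced → cash-and-carry (borrow at r, buy the stock and collect the dividends, short the forward).
Profit at T = |F_mkt − F*| = |714.75 − 695.7838| = HK$18.97 per share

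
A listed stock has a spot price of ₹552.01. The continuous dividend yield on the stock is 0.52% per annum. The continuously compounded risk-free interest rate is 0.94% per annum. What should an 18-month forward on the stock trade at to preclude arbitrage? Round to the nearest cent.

₹555.50

F = S·e^((r − q)T) = 552.01 · e^((0.0094 − 0.0052) × 18/12)
= 552.01 · e^0.006300 = 552.01 × 1.006320
F = ₹555.50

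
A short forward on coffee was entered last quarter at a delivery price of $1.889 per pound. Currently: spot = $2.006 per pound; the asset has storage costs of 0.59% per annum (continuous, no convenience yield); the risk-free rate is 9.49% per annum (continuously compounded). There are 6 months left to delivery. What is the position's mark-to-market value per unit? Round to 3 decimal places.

Current fair forward for the remaining 6 months: F = S·e^((r + u)·T), (r + u) = 0.0949 + 0.0059 = 0.1008
F = 2.006 · e^(0.1008 × 6/12) = 2.006 × 1.051692 = 2.1097
Value of long forward = (F − K)·e^(−rT) = (2.1097 − 1.889) · e^(−0.0949·6/12)
= 0.2207 × 0.953658 = 0.210
Short position value = −(long value) = -$0.210

-$0.210 per pound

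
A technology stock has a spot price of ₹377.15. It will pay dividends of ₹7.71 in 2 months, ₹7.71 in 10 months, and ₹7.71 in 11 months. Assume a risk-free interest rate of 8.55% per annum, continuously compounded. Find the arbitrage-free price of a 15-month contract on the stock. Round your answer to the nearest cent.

₹395.31

PV(dividends) I = 7.71·e^(−0.0855·2/12) + 7.71·e^(−0.0855·10/12) + 7.71·e^(−0.0855·11/12)
I = 7.6009 + 7.1798 + 7.1288 = 21.9095
F = (S − I)·e^(rT) = (377.15 − 21.9095) · e^(0.0855·15/12)
= 355.2405 · e^0.106875 = 355.2405 × 1.112795 = ₹395.31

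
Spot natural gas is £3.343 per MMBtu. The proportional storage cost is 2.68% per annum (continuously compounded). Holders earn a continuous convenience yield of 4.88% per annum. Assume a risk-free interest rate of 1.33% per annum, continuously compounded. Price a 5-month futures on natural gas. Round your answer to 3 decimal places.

Net carry = r + u − y = 0.0133 + 0.0268 − 0.0488 = -0.0087
F = S·e^((r+u−y)T) = 3.343 · e^(-0.0087 × 5/12) = 3.343 · e^-0.003625
= 3.343 × 0.996382 = £3.331 per MMBtu

£3.331 per MMBtu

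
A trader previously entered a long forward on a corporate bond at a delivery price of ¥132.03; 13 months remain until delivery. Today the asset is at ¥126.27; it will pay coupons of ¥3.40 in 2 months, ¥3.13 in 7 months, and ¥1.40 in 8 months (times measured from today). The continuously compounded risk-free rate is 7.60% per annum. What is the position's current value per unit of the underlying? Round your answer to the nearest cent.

PV(remaining coupons) I = 3.40·e^(−0.0760·2/12) + 3.13·e^(−0.0760·7/12) + 1.40·e^(−0.0760·8/12) = 7.6823
Current forward F = (S − I)·e^(rT) = (126.27 − 7.6823)·e^(0.0760·13/12) = 118.5877 × 1.085818 = 128.7647
Value (long) = (F − K)·e^(−rT) = (128.7647 − 132.03) × 0.920965 = -3.0072
Value = -¥3.01

-¥3.01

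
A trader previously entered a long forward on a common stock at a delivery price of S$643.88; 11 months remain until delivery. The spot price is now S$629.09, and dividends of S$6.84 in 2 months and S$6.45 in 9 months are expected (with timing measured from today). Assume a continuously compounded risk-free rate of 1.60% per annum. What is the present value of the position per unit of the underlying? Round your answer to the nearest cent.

PV(remaining dividends) I = 6.84·e^(−0.0160·2/12) + 6.45·e^(−0.0160·9/12) = 13.1948
Current forward F = (S − I)·e^(rT) = (629.09 − 13.1948)·e^(0.0160·11/12) = 615.8952 × 1.014775 = 624.9951
Value (long) = (F − K)·e^(−rT) = (624.9951 − 643.88) × 0.985440 = -18.6099
Value = -S$18.61

-S$18.61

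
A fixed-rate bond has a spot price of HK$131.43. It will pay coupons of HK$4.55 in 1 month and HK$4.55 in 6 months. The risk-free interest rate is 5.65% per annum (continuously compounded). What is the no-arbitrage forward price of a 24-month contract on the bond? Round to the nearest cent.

HK$137.13

PV(coupons) I = 4.55·e^(−0.0565·1/12) + 4.55·e^(−0.0565·6/12)
I = 4.5286 + 4.4233 = 8.9519
F = (S − I)·e^(rT) = (131.43 − 8.9519) · e^(0.0565·24/12)
= 122.4781 · e^0.113000 = 122.4781 × 1.119632 = HK$137.13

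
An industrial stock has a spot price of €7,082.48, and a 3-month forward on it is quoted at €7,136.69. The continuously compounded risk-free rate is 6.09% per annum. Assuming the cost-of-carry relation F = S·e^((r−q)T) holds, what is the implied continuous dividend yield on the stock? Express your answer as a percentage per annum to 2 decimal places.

From F = S·e^((r−q)T): (r − q) = ln(F/S)/T
ln(7136.69/7082.48) = ln(1.007654) = 0.007625
(r − q) = 0.007625 / (3/12) = 0.030500
q = r − ln(F/S)/T = 0.0609 − 0.030500 = 0.030400
q = 3.04%

3.04%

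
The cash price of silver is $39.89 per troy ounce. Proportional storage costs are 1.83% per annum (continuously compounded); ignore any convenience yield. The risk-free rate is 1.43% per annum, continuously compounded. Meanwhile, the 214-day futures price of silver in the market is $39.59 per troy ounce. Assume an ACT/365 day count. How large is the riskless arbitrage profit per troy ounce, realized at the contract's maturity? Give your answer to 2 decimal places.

$1.07 per troy ounce

Fair futures: F* = S·e^(carry·T), with carry = (r + u) = 0.0143 + 0.0183 = 0.0326
F* = 39.89 · e^(0.0326 × 214/365) = 39.89 · e^0.019113 = 39.89 × 1.019297 = $40.6598
Market $39.59 < fair $40.6598: forward underpriced → reverse cash-and-carry (short spot, go long the forward).
At maturity, profit = |F_mkt − F*| = |39.59 − 40.6598| = $1.07 per troy ounce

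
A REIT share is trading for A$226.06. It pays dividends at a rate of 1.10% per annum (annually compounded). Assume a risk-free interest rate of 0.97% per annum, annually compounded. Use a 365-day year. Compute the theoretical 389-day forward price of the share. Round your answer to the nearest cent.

F = S · (1+r)^T / (1+q)^T
= 226.06 × 1.010341 / 1.011728 = 226.06 × 0.998629
F = A$225.75

A$225.75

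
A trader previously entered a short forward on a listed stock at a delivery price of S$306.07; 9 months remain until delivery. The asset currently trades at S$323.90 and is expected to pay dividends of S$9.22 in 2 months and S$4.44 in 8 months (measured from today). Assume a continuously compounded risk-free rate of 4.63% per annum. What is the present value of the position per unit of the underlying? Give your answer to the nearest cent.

-S$14.82

PV(remaining dividends) I = 9.22·e^(−0.0463·2/12) + 4.44·e^(−0.0463·8/12) = 13.4542
Current forward F = (S − I)·e^(rT) = (323.90 − 13.4542)·e^(0.0463·9/12) = 310.4458 × 1.035335 = 321.4154
Value (long) = (F − K)·e^(−rT) = (321.4154 − 306.07) × 0.965871 = 14.8217
Short position value = −(long value) = -S$14.82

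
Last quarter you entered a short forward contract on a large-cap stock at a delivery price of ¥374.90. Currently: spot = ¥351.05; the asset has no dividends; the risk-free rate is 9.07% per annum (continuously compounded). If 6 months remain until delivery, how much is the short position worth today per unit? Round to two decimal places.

¥7.23

Current fair forward for the remaining 6 months: F = S·e^(r·T), r = 0.0907
F = 351.05 · e^(0.0907 × 6/12) = 351.05 × 1.046394 = 367.3366
Value of long forward = (F − K)·e^(−rT) = (367.3366 − 374.90) · e^(−0.0907·6/12)
= -7.5634 × 0.955663 = -7.23
Short position value = −(long value) = ¥7.23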